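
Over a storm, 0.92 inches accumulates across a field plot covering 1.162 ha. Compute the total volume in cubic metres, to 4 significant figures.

271.5 cubic metres

Depth: 0.92 in × 25.4 = 23.368 mm.
Area: 1.162 ha = 11620 m².
1 mm over 1 m² is 1 L, so volume = 23.368 × 11620 = 271536.16 L = 271.5 m³.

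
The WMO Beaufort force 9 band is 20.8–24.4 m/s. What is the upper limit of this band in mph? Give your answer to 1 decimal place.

54.6 mph

20.8–24.4 m/s × 2.237 = 46.5–54.6 mph.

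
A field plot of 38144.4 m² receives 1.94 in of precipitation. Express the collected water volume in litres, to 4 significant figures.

Depth: 1.94 in × 25.4 = 49.276 mm.
1 mm over 1 m² is 1 L, so volume = 49.276 × 38144.4 = 1879603.5 L ≈ 1880000 L.

1880000 litres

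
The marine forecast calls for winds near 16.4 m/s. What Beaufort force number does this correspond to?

Beaufort force 7

16.4 m/s lies in the Beaufort 7 band (near gale, 13.9–17.1 m/s).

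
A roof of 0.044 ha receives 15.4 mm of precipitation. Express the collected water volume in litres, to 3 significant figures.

6780 litres

Area: 0.044 ha = 440 m².
1 mm over 1 m² is 1 L, so volume = 15.4 × 440 = 6776 L ≈ 6780 L.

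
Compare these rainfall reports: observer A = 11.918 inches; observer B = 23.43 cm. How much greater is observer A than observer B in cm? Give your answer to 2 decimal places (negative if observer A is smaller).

6.84 cm

observer A: 11.918 in = 30.2717 cm.
Difference: 30.2717 − 23.4300 = 6.84 cm.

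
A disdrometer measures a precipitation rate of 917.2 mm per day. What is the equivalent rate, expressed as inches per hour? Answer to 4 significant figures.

917.2 mm/day × 0.0393701 in/mm × 0.0416667 day/hour = 1.505 in/hour.

1.505 in/hour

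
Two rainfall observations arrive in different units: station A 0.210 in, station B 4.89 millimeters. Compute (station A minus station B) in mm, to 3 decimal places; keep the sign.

station A: 0.210 in = 5.33400 mm.
Difference: 5.33400 − 4.89000 = 0.444 mm.

0.444 mm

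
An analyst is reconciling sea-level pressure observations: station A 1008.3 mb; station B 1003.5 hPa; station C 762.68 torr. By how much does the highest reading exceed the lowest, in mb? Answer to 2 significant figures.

13 mb

station B: 1003.5 hPa = 1003.50 mb.
station C: 762.68 mmHg = 1016.82 mb.
Spread: 1016.82 − 1003.50 = 13 mb.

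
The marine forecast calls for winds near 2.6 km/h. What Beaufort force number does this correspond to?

Beaufort force 1

2.6 km/h = 0.7 m/s, which is Beaufort 1 (light air, 0.3–1.5 m/s).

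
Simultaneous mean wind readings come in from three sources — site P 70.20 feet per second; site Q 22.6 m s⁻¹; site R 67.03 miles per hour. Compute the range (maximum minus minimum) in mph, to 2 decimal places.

19.17 mph

site P: 70.20 ft/s = 47.8636 mph.
site Q: 22.6 m/s = 50.5548 mph.
Spread: 67.0300 − 47.8636 = 19.17 mph.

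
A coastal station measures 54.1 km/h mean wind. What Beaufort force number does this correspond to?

Beaufort force 7

54.1 km/h = 15.0 m/s, which is Beaufort 7 (near gale, 13.9–17.1 m/s).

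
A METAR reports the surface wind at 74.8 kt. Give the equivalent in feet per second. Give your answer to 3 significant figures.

1 kt = 1.68781 ft/s, so 74.8 × 1.68781 = 126 ft/s.

126 ft/s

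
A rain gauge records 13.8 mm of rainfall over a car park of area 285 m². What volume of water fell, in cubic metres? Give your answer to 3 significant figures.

1 mm over 1 m² is 1 L, so volume = 13.8 × 285 = 3933 L = 3.93 m³.

3.93 cubic metres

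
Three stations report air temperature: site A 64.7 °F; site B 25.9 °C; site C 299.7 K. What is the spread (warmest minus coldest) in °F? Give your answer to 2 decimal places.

site A: 64.7 °F = 18.167 °C.
site C: 299.7 K = 26.550 °C.
Spread: 26.550 − 18.167 = 8.383 °C = 15.09 °F.

15.09 °F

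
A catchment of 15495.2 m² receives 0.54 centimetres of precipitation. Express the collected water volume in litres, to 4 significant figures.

83670 litres

Depth: 0.54 cm × 10 = 5.4 mm.
1 mm over 1 m² is 1 L, so volume = 5.4 × 15495.2 = 83674.08 L ≈ 83670 L.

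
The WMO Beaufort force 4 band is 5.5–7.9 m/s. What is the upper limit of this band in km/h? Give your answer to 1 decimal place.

28.4 km/h

5.5–7.9 m/s × 3.6 = 19.8–28.4 km/h.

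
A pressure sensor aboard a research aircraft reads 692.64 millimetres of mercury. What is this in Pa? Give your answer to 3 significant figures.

1 mmHg = 133.322 Pa, so 692.64 × 133.322 = 92300 Pa.

92300 Pa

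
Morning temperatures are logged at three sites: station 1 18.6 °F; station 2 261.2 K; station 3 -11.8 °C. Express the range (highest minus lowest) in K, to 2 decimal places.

station 1: 18.6 °F = -7.444 °C.
station 2: 261.2 K = -11.950 °C.
Spread: (-7.444) − (-11.950) = 4.506 °C.

4.51 K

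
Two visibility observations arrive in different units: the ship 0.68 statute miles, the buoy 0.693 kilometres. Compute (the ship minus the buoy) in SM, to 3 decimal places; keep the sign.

0.249 SM

the buoy: 0.693 km = 0.43061 SM.
Difference: 0.68000 − 0.43061 = 0.249 SM.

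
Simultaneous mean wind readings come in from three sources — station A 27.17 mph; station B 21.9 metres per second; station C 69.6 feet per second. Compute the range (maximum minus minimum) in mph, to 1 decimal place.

21.8 mph

station B: 21.9 m/s = 48.989 mph.
station C: 69.6 ft/s = 47.455 mph.
Spread: 48.989 − 27.170 = 21.8 mph.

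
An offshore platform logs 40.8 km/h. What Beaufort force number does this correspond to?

Beaufort force 6

40.8 km/h = 11.3 m/s, which is Beaufort 6 (strong breeze, 10.8–13.8 m/s).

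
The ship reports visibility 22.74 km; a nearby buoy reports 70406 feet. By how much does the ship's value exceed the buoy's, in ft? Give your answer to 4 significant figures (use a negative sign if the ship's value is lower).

4200 ft

the ship: 22.74 km = 74606.30 ft.
Difference: 74606.30 − 70406.00 = 4200 ft.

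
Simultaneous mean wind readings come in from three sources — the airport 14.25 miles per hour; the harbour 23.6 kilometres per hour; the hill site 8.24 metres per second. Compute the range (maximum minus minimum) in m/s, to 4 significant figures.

1.870 m/s

the airport: 14.25 mph = 6.37032 m/s.
the harbour: 23.6 km/h = 6.55556 m/s.
Spread: 8.24000 − 6.37032 = 1.870 m/s.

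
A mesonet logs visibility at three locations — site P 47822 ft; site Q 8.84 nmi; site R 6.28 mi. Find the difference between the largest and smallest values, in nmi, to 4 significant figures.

site P: 47822 ft = 7.87049 nmi.
site R: 6.28 SM = 5.45717 nmi.
Spread: 8.84000 − 5.45717 = 3.383 nmi.

3.383 nmi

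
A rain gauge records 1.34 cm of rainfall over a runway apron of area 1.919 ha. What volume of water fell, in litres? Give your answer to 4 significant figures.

Depth: 1.34 cm × 10 = 13.4 mm.
Area: 1.919 ha = 19190 m².
1 mm over 1 m² is 1 L, so volume = 13.4 × 19190 = 257146 L ≈ 257100 L.

257100 litres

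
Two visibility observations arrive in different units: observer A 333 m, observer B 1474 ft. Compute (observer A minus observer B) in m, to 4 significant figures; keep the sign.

-116.3 m

observer B: 1474 ft = 449.275 m.
Difference: 333.000 − 449.275 = -116.3 m.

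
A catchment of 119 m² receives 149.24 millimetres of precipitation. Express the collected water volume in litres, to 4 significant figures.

1 mm over 1 m² is 1 L, so volume = 149.24 × 119 = 17759.56 L ≈ 17760 L.

17760 litres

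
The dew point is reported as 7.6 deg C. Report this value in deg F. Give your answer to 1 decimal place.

°F = °C × 9/5 + 32 = 7.6 × 1.8 + 32 = 45.7 °F.

45.7 °F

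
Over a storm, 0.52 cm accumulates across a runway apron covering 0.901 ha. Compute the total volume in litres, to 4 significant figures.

Depth: 0.52 cm × 10 = 5.2 mm.
Area: 0.901 ha = 9010 m².
1 mm over 1 m² is 1 L, so volume = 5.2 × 9010 = 46852 L ≈ 46850 L.

46850 litres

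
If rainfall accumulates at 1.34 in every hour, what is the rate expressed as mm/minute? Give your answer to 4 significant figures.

1.34 in/hour × 25.4 mm/in × 0.0166667 hour/minute = 0.5673 mm/minute.

0.5673 mm/minute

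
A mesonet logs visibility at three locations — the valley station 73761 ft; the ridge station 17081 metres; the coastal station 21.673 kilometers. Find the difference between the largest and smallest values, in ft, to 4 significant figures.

the ridge station: 17081 m = 56040.03 ft.
the coastal station: 21.673 km = 71105.64 ft.
Spread: 73761.00 − 56040.03 = 17720 ft.

17720 ft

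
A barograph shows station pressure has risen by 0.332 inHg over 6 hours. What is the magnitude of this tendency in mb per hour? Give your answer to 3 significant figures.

1.87 mb per hour

0.332 inHg / 6 h × 33.8639 mb/inHg = 1.87 mb/h.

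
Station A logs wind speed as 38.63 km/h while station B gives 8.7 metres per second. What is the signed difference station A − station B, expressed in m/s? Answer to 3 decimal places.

station A: 38.63 km/h = 10.73056 m/s.
Difference: 10.73056 − 8.70000 = 2.031 m/s.

2.031 m/s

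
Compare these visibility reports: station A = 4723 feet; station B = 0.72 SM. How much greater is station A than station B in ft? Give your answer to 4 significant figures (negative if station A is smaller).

station B: 0.72 SM = 3801.600 ft.
Difference: 4723.000 − 3801.600 = 921.4 ft.

921.4 ft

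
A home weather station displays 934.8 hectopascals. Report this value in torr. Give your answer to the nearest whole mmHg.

1 hPa = 0.750062 mmHg, so 934.8 × 0.750062 = 701 mmHg.

701 mmHg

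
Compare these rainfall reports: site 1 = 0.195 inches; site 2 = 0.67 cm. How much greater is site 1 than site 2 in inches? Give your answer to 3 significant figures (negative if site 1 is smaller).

site 2: 0.67 cm = 0.263780 in.
Difference: 0.195000 − 0.263780 = -0.0688 in.

-0.0688 in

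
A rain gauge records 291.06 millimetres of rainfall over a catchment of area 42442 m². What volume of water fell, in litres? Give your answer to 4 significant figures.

12350000 litres

1 mm over 1 m² is 1 L, so volume = 291.06 × 42442 = 12353169 L ≈ 12350000 L.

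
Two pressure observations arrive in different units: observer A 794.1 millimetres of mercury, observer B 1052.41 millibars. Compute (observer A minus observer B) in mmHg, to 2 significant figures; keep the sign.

observer B: 1052.41 mb = 789.372 mmHg.
Difference: 794.100 − 789.372 = 4.7 mmHg.

4.7 mmHg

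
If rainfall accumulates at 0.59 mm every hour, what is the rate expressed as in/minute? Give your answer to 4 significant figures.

0.59 mm/hour × 0.0393701 in/mm × 0.0166667 hour/minute = 0.0003871 in/minute.

0.0003871 in/minute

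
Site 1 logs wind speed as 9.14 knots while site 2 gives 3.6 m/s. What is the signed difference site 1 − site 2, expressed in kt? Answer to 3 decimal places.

site 2: 3.6 m/s = 6.99784 kt.
Difference: 9.14000 − 6.99784 = 2.142 kt.

2.142 kt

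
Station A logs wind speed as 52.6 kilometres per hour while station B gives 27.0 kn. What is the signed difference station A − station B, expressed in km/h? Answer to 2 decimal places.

2.60 km/h

station B: 27.0 kt = 50.0040 km/h.
Difference: 52.6000 − 50.0040 = 2.60 km/h.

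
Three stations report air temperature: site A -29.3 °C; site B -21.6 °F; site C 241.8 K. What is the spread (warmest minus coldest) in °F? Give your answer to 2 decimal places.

3.69 °F

site B: -21.6 °F = -29.778 °C.
site C: 241.8 K = -31.350 °C.
Spread: (-29.300) − (-31.350) = 2.050 °C = 3.69 °F.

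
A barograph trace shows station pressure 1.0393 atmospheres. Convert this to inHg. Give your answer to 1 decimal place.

1 atm = 29.9213 inHg, so 1.0393 × 29.9213 = 31.1 inHg.

31.1 inHg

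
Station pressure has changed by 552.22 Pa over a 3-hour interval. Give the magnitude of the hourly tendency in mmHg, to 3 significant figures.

1.38 mmHg per hour

552.22 Pa / 3 h × 0.00750062 mmHg/Pa = 1.38 mmHg/h.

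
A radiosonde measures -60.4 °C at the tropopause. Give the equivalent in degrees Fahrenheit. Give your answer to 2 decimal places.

°F = °C × 9/5 + 32 = -60.4 × 1.8 + 32 = -76.72 °F.

-76.72 °F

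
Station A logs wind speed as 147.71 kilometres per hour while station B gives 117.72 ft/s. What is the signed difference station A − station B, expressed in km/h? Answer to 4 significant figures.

18.54 km/h

station B: 117.72 ft/s = 129.1718 km/h.
Difference: 147.7100 − 129.1718 = 18.54 km/h.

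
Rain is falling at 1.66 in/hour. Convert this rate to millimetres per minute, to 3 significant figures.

1.66 in/hour × 25.4 mm/in × 0.0166667 hour/minute = 0.703 mm/minute.

0.703 mm/minute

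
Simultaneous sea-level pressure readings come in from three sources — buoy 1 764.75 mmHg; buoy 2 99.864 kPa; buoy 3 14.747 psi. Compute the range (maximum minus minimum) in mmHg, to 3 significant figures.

15.7 mmHg

buoy 2: 99.864 kPa = 749.041 mmHg.
buoy 3: 14.747 psi = 762.640 mmHg.
Spread: 764.750 − 749.041 = 15.7 mmHg.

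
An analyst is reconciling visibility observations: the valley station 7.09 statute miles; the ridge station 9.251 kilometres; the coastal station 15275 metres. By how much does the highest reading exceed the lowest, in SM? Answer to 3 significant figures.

the ridge station: 9.251 km = 5.7483 SM.
the coastal station: 15275 m = 9.4914 SM.
Spread: 9.4914 − 5.7483 = 3.74 SM.

3.74 SM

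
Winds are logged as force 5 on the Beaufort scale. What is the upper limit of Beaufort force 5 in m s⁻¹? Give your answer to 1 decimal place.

Beaufort 5 (fresh breeze) spans 8.0–10.7 m/s.

10.7 m/s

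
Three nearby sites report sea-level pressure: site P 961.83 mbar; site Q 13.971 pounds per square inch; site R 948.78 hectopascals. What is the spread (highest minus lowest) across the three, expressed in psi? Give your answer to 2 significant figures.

site P: 961.83 mb = 13.9502 psi.
site R: 948.78 hPa = 13.7609 psi.
Spread: 13.9710 − 13.7609 = 0.21 psi.

0.21 psi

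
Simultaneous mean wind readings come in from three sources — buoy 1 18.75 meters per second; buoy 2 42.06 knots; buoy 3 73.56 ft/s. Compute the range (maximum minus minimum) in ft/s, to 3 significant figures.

12.0 ft/s

buoy 1: 18.75 m/s = 61.516 ft/s.
buoy 2: 42.06 kt = 70.989 ft/s.
Spread: 73.560 − 61.516 = 12.0 ft/s.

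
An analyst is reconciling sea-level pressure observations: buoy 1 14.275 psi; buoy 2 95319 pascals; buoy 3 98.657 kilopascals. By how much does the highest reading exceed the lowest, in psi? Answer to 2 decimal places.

0.48 psi

buoy 2: 95319 Pa = 13.8249 psi.
buoy 3: 98.657 kPa = 14.3090 psi.
Spread: 14.3090 − 13.8249 = 0.48 psi.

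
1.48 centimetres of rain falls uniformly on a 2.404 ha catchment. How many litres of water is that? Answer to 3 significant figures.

Depth: 1.48 cm × 10 = 14.8 mm.
Area: 2.404 ha = 24040 m².
1 mm over 1 m² is 1 L, so volume = 14.8 × 24040 = 355792 L ≈ 356000 L.

356000 litres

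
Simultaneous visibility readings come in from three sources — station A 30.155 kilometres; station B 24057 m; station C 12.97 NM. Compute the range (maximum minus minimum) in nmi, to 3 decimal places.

3.312 nmi

station A: 30.155 km = 16.28240 nmi.
station B: 24057 m = 12.98974 nmi.
Spread: 16.28240 − 12.97000 = 3.312 nmi.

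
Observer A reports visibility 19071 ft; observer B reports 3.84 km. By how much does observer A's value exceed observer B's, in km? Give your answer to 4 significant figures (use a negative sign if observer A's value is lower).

observer A: 19071 ft = 5.81284 km.
Difference: 5.81284 − 3.84000 = 1.973 km.

1.973 km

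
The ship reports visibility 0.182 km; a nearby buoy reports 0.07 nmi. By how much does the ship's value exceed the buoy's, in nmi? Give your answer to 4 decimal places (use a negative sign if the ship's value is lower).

0.0283 nmi

the ship: 0.182 km = 0.098272 nmi.
Difference: 0.098272 − 0.070000 = 0.0283 nmi.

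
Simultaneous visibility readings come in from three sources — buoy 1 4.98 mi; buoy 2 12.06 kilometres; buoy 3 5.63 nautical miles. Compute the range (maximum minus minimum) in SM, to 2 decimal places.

buoy 2: 12.06 km = 7.4937 SM.
buoy 3: 5.63 nmi = 6.4789 SM.
Spread: 7.4937 − 4.9800 = 2.51 SM.

2.51 SM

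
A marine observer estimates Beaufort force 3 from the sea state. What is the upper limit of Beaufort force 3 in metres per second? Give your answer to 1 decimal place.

Beaufort 3 (gentle breeze) spans 3.4–5.4 m/s.

5.4 m/s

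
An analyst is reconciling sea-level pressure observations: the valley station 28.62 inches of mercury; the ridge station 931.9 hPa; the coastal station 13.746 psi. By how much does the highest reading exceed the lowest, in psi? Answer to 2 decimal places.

the valley station: 28.62 inHg = 14.0568 psi.
the ridge station: 931.9 hPa = 13.5161 psi.
Spread: 14.0568 − 13.5161 = 0.54 psi.

0.54 psi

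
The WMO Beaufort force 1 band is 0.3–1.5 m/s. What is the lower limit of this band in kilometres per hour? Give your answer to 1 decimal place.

0.3–1.5 m/s × 3.6 = 1.1–5.4 km/h.

1.1 km/h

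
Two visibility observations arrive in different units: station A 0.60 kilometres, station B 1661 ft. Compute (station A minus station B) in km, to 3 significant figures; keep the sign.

0.0937 km

station B: 1661 ft = 0.506273 km.
Difference: 0.600000 − 0.506273 = 0.0937 km.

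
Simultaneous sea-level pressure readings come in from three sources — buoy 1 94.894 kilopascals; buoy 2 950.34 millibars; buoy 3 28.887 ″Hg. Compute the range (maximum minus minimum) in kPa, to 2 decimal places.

2.93 kPa

buoy 2: 950.34 mb = 95.0340 kPa.
buoy 3: 28.887 inHg = 97.8226 kPa.
Spread: 97.8226 − 94.8940 = 2.93 kPa.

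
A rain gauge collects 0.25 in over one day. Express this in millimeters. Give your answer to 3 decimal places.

6.350 mm

1 in = 25.4 mm, so 0.25 × 25.4 = 6.350 mm.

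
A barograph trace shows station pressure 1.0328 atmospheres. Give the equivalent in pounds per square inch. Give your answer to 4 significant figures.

1 atm = 14.6959 psi, so 1.0328 × 14.6959 = 15.18 psi.

15.18 psi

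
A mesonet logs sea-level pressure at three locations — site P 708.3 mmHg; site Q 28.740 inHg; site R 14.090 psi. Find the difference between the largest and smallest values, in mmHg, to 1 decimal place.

site Q: 28.740 inHg = 729.996 mmHg.
site R: 14.090 psi = 728.663 mmHg.
Spread: 729.996 − 708.300 = 21.7 mmHg.

21.7 mmHg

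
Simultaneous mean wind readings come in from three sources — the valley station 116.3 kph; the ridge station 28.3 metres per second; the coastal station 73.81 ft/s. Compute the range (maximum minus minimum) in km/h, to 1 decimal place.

35.3 km/h

the ridge station: 28.3 m/s = 101.880 km/h.
the coastal station: 73.81 ft/s = 80.990 km/h.
Spread: 116.300 − 80.990 = 35.3 km/h.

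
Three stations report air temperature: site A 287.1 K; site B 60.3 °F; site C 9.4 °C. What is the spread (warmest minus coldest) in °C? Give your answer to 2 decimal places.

6.32 °C

site A: 287.1 K = 13.950 °C.
site B: 60.3 °F = 15.722 °C.
Spread: 15.722 − 9.400 = 6.322 °C.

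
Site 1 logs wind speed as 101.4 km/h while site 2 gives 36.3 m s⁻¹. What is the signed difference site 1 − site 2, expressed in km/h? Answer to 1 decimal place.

site 2: 36.3 m/s = 130.680 km/h.
Difference: 101.400 − 130.680 = -29.3 km/h.

-29.3 km/h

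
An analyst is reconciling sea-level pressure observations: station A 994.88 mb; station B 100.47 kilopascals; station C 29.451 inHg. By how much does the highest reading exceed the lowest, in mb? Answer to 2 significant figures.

9.8 mb

station B: 100.47 kPa = 1004.700 mb.
station C: 29.451 inHg = 997.325 mb.
Spread: 1004.700 − 994.880 = 9.8 mb.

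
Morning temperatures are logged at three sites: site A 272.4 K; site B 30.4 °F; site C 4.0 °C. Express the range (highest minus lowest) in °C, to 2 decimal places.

4.89 °C

site A: 272.4 K = -0.750 °C.
site B: 30.4 °F = -0.889 °C.
Spread: 4.000 − (-0.889) = 4.889 °C.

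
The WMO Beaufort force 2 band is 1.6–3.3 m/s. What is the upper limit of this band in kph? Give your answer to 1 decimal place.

1.6–3.3 m/s × 3.6 = 5.8–11.9 km/h.

11.9 km/h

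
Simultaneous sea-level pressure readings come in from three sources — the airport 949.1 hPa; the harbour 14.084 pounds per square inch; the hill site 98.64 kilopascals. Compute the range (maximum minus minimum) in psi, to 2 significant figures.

the airport: 949.1 hPa = 13.7655 psi.
the hill site: 98.64 kPa = 14.3065 psi.
Spread: 14.3065 − 13.7655 = 0.54 psi.

0.54 psi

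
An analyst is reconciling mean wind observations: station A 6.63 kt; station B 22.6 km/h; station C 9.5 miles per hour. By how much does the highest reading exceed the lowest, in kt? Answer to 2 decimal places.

5.57 kt

station B: 22.6 km/h = 12.2030 kt.
station C: 9.5 mph = 8.2553 kt.
Spread: 12.2030 − 6.6300 = 5.57 kt.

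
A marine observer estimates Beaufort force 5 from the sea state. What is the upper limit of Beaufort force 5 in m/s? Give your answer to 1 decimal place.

Beaufort 5 (fresh breeze) spans 8.0–10.7 m/s.

10.7 m/s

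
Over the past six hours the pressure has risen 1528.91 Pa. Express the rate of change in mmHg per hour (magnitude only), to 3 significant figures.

1.91 mmHg per hour

1528.91 Pa / 6 h × 0.00750062 mmHg/Pa = 1.91 mmHg/h.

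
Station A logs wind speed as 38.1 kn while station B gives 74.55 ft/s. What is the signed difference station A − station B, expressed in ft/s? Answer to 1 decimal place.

-10.2 ft/s

station A: 38.1 kt = 64.306 ft/s.
Difference: 64.306 − 74.550 = -10.2 ft/s.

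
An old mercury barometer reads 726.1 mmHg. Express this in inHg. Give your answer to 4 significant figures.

1 mmHg = 0.0393701 inHg, so 726.1 × 0.0393701 = 28.59 inHg.

28.59 inHg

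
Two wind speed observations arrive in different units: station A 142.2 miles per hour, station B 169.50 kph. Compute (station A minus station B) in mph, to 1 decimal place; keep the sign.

36.9 mph

station B: 169.50 km/h = 105.322 mph.
Difference: 142.200 − 105.322 = 36.9 mph.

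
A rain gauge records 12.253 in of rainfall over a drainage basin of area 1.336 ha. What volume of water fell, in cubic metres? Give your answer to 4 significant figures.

Depth: 12.253 in × 25.4 = 311.2262 mm.
Area: 1.336 ha = 13360 m².
1 mm over 1 m² is 1 L, so volume = 311.2262 × 13360 = 4157982 L = 4158 m³.

4158 cubic metres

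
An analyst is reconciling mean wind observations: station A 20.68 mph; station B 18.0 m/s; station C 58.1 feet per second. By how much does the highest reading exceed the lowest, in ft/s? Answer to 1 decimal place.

station A: 20.68 mph = 30.331 ft/s.
station B: 18.0 m/s = 59.055 ft/s.
Spread: 59.055 − 30.331 = 28.7 ft/s.

28.7 ft/s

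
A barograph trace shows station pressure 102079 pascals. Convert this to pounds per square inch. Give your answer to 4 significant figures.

14.81 psi

1 Pa = 0.000145038 psi, so 102079 × 0.000145038 = 14.81 psi.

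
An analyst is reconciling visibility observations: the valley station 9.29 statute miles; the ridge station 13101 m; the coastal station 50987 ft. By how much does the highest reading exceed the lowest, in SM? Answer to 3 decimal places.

1.516 SM

the ridge station: 13101 m = 8.14058 SM.
the coastal station: 50987 ft = 9.65663 SM.
Spread: 9.65663 − 8.14058 = 1.516 SM.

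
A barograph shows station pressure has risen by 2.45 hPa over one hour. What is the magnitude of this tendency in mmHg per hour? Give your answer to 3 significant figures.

2.45 hPa / 1 h × 0.750062 mmHg/hPa = 1.84 mmHg/h.

1.84 mmHg per hour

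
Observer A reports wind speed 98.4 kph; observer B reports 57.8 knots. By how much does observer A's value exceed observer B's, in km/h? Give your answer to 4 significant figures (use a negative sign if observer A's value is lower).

observer B: 57.8 kt = 107.04560 km/h.
Difference: 98.40000 − 107.04560 = -8.646 km/h.

-8.646 km/h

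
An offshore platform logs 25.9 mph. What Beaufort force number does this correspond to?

25.9 mph = 11.6 m/s, which is Beaufort 6 (strong breeze, 10.8–13.8 m/s).

Beaufort force 6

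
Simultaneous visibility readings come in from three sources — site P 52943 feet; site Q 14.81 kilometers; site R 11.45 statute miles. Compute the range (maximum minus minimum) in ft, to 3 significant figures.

11900 ft

site Q: 14.81 km = 48589.24 ft.
site R: 11.45 SM = 60456.00 ft.
Spread: 60456.00 − 48589.24 = 11900 ft.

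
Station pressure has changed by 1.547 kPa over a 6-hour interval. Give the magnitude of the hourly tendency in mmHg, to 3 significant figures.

1.93 mmHg per hour

1.547 kPa / 6 h × 7.50062 mmHg/kPa = 1.93 mmHg/h.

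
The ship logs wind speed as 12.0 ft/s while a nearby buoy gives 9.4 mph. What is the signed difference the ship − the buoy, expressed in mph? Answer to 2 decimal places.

the ship: 12.0 ft/s = 8.1818 mph.
Difference: 8.1818 − 9.4000 = -1.22 mph.

-1.22 mph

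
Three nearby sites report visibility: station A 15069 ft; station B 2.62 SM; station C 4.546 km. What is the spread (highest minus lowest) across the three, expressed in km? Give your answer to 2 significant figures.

0.38 km

station A: 15069 ft = 4.5930 km.
station B: 2.62 SM = 4.2165 km.
Spread: 4.5930 − 4.2165 = 0.38 km.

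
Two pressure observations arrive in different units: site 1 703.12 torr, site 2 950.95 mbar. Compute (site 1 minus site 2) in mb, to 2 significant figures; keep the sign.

site 1: 703.12 mmHg = 937.42 mb.
Difference: 937.42 − 950.95 = -14 mb.

-14 mb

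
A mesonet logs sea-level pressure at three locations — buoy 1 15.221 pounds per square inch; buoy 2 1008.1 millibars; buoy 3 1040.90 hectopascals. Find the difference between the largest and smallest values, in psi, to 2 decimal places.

buoy 2: 1008.1 mb = 14.6213 psi.
buoy 3: 1040.90 hPa = 15.0970 psi.
Spread: 15.2210 − 14.6213 = 0.60 psi.

0.60 psi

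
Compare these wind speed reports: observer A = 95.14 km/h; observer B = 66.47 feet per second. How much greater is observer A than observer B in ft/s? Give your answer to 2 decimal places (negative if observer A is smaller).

20.24 ft/s

observer A: 95.14 km/h = 86.7053 ft/s.
Difference: 86.7053 − 66.4700 = 20.24 ft/s.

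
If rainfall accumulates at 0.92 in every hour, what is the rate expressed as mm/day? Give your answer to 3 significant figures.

561 mm/day

0.92 in/hour × 25.4 mm/in × 24 hour/day = 561 mm/day.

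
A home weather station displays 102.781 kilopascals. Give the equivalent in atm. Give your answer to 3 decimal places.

1.014 atm

1 kPa = 0.00986923 atm, so 102.781 × 0.00986923 = 1.014 atm.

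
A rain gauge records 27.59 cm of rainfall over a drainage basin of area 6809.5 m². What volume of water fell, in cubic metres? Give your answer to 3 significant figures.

1880 cubic metres

Depth: 27.59 cm × 10 = 275.9 mm.
1 mm over 1 m² is 1 L, so volume = 275.9 × 6809.5 = 1878741 L = 1880 m³.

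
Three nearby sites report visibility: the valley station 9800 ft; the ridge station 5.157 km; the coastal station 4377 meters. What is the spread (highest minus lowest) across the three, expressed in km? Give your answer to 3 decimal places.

2.170 km

the valley station: 9800 ft = 2.98704 km.
the coastal station: 4377 m = 4.37700 km.
Spread: 5.15700 − 2.98704 = 2.170 km.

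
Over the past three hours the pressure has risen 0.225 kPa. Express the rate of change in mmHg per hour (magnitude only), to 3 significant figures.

0.225 kPa / 3 h × 7.50062 mmHg/kPa = 0.563 mmHg/h.

0.563 mmHg per hour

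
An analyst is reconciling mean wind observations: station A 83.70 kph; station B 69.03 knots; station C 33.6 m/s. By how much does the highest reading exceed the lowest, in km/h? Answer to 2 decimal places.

station B: 69.03 kt = 127.8436 km/h.
station C: 33.6 m/s = 120.9600 km/h.
Spread: 127.8436 − 83.7000 = 44.14 km/h.

44.14 km/h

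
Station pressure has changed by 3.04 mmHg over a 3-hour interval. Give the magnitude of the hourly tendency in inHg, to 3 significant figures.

3.04 mmHg / 3 h × 0.0393701 inHg/mmHg = 0.0399 inHg/h.

0.0399 inHg per hour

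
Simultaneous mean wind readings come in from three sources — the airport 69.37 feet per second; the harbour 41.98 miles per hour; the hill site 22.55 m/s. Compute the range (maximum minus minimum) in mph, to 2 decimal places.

8.46 mph

the airport: 69.37 ft/s = 47.2977 mph.
the hill site: 22.55 m/s = 50.4429 mph.
Spread: 50.4429 − 41.9800 = 8.46 mph.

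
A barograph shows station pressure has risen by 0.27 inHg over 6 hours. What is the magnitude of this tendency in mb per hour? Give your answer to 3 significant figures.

1.52 mb per hour

0.27 inHg / 6 h × 33.8639 mb/inHg = 1.52 mb/h.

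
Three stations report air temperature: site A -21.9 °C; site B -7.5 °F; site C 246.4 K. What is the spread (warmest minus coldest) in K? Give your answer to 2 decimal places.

4.85 K

site B: -7.5 °F = -21.944 °C.
site C: 246.4 K = -26.750 °C.
Spread: (-21.900) − (-26.750) = 4.850 °C.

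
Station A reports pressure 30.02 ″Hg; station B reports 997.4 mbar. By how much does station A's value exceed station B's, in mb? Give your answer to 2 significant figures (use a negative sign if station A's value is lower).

station A: 30.02 inHg = 1016.59 mb.
Difference: 1016.59 − 997.40 = 19 mb.

19 mb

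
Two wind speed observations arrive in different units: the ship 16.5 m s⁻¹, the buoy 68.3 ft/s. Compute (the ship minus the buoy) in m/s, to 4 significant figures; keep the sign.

-4.318 m/s

the buoy: 68.3 ft/s = 20.81784 m/s.
Difference: 16.50000 − 20.81784 = -4.318 m/s.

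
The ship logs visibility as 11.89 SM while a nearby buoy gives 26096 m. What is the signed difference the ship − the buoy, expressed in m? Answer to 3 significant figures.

the ship: 11.89 SM = 19135.10 m.
Difference: 19135.10 − 26096.00 = -6960 m.

-6960 m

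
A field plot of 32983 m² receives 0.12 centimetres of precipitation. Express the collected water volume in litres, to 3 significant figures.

39600 litres

Depth: 0.12 cm × 10 = 1.2 mm.
1 mm over 1 m² is 1 L, so volume = 1.2 × 32983 = 39579.6 L ≈ 39600 L.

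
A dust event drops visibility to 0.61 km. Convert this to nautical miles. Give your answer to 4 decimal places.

1 km = 0.539957 nmi, so 0.61 × 0.539957 = 0.3294 nmi.

0.3294 nmi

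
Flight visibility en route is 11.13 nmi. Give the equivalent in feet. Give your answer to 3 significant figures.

1 nmi = 6076.12 ft, so 11.13 × 6076.12 = 67600 ft.

67600 ft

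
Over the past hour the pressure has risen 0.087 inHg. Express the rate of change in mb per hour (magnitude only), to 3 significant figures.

2.95 mb per hour

0.087 inHg / 1 h × 33.8639 mb/inHg = 2.95 mb/h.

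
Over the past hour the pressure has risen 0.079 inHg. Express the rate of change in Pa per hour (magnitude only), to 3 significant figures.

0.079 inHg / 1 h × 3386.39 Pa/inHg = 268 Pa/h.

268 Pa per hour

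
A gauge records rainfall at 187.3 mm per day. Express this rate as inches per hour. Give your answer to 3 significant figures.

187.3 mm/day × 0.0393701 in/mm × 0.0416667 day/hour = 0.307 in/hour.

0.307 in/hour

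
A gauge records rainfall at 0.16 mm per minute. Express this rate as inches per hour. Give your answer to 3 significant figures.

0.16 mm/minute × 0.0393701 in/mm × 60 minute/hour = 0.378 in/hour.

0.378 in/hour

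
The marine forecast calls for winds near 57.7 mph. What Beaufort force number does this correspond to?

Beaufort force 10

57.7 mph = 25.8 m/s, which is Beaufort 10 (storm, 24.5–28.4 m/s).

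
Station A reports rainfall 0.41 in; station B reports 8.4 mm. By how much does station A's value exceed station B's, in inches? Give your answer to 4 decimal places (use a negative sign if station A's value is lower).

station B: 8.4 mm = 0.330709 in.
Difference: 0.410000 − 0.330709 = 0.0793 in.

0.0793 in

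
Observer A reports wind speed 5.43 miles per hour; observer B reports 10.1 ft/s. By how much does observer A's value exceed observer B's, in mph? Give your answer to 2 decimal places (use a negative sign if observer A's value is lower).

observer B: 10.1 ft/s = 6.8864 mph.
Difference: 5.4300 − 6.8864 = -1.46 mph.

-1.46 mph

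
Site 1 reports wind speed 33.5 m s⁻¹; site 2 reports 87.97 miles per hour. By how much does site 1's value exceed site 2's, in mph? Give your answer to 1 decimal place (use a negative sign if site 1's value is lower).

site 1: 33.5 m/s = 74.937 mph.
Difference: 74.937 − 87.970 = -13.0 mph.

-13.0 mph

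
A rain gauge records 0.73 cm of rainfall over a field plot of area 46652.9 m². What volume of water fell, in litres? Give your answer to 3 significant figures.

341000 litres

Depth: 0.73 cm × 10 = 7.3 mm.
1 mm over 1 m² is 1 L, so volume = 7.3 × 46652.9 = 340566.17 L ≈ 341000 L.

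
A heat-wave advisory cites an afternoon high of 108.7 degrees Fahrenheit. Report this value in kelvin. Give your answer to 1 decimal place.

First to °C: 42.61 °C.
Then to K: 315.8 K.

315.8 K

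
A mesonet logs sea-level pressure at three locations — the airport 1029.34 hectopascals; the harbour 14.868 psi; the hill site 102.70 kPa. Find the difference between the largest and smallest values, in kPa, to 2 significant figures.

0.42 kPa

the airport: 1029.34 hPa = 102.9340 kPa.
the harbour: 14.868 psi = 102.5113 kPa.
Spread: 102.9340 − 102.5113 = 0.42 kPa.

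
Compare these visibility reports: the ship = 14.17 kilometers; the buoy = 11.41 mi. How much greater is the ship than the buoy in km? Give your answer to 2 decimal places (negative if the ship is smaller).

-4.19 km

the buoy: 11.41 SM = 18.3626 km.
Difference: 14.1700 − 18.3626 = -4.19 km.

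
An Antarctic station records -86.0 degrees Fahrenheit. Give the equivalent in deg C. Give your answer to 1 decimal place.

-65.6 °C

°C = (°F − 32) × 5/9 = (-86.0 − 32) / 1.8 = -65.6 °C.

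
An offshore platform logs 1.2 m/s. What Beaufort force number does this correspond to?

Beaufort force 1

1.2 m/s lies in the Beaufort 1 band (light air, 0.3–1.5 m/s).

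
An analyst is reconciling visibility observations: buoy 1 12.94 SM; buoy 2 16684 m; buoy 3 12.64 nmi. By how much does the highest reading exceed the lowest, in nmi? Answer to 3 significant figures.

3.63 nmi

buoy 1: 12.94 SM = 11.2446 nmi.
buoy 2: 16684 m = 9.0086 nmi.
Spread: 12.6400 − 9.0086 = 3.63 nmi.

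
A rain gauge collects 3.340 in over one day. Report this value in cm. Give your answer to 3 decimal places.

8.484 cm

1 in = 2.54 cm, so 3.340 × 2.54 = 8.484 cm.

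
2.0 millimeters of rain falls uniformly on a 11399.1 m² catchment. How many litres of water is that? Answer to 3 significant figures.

1 mm over 1 m² is 1 L, so volume = 2 × 11399.1 = 22798.2 L ≈ 22800 L.

22800 litres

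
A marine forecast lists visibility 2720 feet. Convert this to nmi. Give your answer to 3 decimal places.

1 ft = 0.000164579 nmi, so 2720 × 0.000164579 = 0.448 nmi.

0.448 nmi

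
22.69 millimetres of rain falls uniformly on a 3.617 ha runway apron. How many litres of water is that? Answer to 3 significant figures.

821000 litres

Area: 3.617 ha = 36170 m².
1 mm over 1 m² is 1 L, so volume = 22.69 × 36170 = 820697.3 L ≈ 821000 L.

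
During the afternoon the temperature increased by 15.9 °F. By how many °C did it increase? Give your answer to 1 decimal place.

8.8 °C

For a temperature change the 32° offset cancels: Δ°C = 15.9 × 0.5556 = 8.8 °C.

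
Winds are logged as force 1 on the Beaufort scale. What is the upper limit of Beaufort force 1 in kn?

3 kt

Beaufort 1 (light air) spans 1–3 knots.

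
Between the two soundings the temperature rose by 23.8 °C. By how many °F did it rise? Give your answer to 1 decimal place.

For a temperature change the 32° offset cancels: Δ°F = 23.8 × 1.8 = 42.8 °F.

42.8 °F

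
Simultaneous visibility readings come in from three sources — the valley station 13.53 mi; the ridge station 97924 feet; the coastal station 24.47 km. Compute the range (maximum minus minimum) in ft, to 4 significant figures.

26490 ft

the valley station: 13.53 SM = 71438.40 ft.
the coastal station: 24.47 km = 80282.15 ft.
Spread: 97924.00 − 71438.40 = 26490 ft.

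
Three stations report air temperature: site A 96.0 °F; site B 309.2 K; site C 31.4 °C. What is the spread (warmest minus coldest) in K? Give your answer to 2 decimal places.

site A: 96.0 °F = 35.556 °C.
site B: 309.2 K = 36.050 °C.
Spread: 36.050 − 31.400 = 4.650 °C.

4.65 K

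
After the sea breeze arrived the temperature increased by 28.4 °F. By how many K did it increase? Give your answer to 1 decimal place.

Converting a difference, only the 9/5 scale factor applies: ΔK = 28.4 × 0.5556 = 15.8 K.

15.8 K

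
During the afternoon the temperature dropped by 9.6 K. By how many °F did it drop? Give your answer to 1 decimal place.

17.3 °F

A change of 1 °C equals a change of 1.8 °F: Δ°F = 9.6 × 1.8 = 17.3 °F.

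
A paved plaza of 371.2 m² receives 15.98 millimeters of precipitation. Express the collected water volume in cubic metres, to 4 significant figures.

1 mm over 1 m² is 1 L, so volume = 15.98 × 371.2 = 5931.776 L = 5.932 m³.

5.932 cubic metres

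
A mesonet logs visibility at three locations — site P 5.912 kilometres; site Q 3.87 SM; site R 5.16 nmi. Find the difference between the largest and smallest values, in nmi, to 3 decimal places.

1.968 nmi

site P: 5.912 km = 3.19222 nmi.
site Q: 3.87 SM = 3.36294 nmi.
Spread: 5.16000 − 3.19222 = 1.968 nmi.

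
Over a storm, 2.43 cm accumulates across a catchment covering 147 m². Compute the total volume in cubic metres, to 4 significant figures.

Depth: 2.43 cm × 10 = 24.3 mm.
1 mm over 1 m² is 1 L, so volume = 24.3 × 147 = 3572.1 L = 3.572 m³.

3.572 cubic metres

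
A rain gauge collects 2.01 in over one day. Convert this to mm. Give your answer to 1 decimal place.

1 in = 25.4 mm, so 2.01 × 25.4 = 51.1 mm.

51.1 mm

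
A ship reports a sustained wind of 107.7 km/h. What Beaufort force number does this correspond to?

Beaufort force 11

107.7 km/h = 29.9 m/s, which is Beaufort 11 (violent storm, 28.5–32.6 m/s).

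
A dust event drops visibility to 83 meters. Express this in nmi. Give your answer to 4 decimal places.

0.0448 nmi

1 m = 0.000539957 nmi, so 83 × 0.000539957 = 0.0448 nmi.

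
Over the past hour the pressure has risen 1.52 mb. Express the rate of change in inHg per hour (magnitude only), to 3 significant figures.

0.0449 inHg per hour

1.52 mb / 1 h × 0.02953 inHg/mb = 0.0449 inHg/h.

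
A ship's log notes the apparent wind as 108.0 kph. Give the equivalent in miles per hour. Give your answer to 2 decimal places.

67.11 mph

1 km/h = 0.621371 mph, so 108.0 × 0.621371 = 67.11 mph.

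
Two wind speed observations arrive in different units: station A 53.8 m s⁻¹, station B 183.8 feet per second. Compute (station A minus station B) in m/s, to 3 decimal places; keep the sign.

-2.222 m/s

station B: 183.8 ft/s = 56.02224 m/s.
Difference: 53.80000 − 56.02224 = -2.222 m/s.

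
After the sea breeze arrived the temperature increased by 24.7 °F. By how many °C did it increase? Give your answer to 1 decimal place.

13.7 °C

Converting a difference, only the 9/5 scale factor applies: Δ°C = 24.7 × 0.5556 = 13.7 °C.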